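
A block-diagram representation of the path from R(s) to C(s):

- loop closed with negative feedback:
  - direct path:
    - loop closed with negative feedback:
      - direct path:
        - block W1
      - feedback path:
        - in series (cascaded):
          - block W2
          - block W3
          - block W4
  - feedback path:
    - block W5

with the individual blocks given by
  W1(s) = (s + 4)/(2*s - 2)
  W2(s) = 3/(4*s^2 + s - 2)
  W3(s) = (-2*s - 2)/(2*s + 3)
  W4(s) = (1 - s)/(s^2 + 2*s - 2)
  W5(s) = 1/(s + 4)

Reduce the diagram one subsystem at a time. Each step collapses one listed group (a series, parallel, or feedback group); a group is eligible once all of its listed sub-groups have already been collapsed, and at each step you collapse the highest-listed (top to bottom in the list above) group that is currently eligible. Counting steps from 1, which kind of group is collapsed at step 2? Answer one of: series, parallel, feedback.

Step 1. reduce the series chain W2, W3, W4
Step 2. feedback reduction of W1, (W2*W3*W4)
Step 3. reduce the feedback loop with forward [W1/(1+W1*(W2*W3*W4))] and return W5
Step 2: feedback.

Final answer: feedback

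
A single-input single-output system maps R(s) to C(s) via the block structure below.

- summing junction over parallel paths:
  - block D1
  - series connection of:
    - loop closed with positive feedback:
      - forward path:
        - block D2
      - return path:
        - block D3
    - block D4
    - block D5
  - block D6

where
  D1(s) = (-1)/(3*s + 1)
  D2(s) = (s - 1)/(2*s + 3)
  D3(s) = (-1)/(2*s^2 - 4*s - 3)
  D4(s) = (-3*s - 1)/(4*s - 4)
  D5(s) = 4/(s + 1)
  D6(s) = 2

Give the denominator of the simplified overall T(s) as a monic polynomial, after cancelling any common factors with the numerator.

Reducing step by step:

(1) collapse the loop (D2 forward, D3 return) -> (2*s^3 - 6*s^2 + s + 3)/(4*s^3 - 2*s^2 - 17*s - 10)
(2) combine [D2/(1-D2*D3)], D4, D5 in series -> (-6*s^3 + 10*s^2 + 13*s + 3)/(4*s^4 + 2*s^3 - 19*s^2 - 27*s - 10)
(3) add D1, ([D2/(1-D2*D3)]*D4*D5), D6 (parallel) -> (24*s^5 - 2*s^4 - 88*s^3 - 132*s^2 - 65*s - 7)/(12*s^5 + 10*s^4 - 55*s^3 - 100*s^2 - 57*s - 10)
No further cancellation is possible in the step-3 result, so that is T(s). Its denominator becomes monic after dividing by the leading coefficient 12.

Answer: s^5 + 5*s^4/6 - 55*s^3/12 - 25*s^2/3 - 19*s/4 - 5/6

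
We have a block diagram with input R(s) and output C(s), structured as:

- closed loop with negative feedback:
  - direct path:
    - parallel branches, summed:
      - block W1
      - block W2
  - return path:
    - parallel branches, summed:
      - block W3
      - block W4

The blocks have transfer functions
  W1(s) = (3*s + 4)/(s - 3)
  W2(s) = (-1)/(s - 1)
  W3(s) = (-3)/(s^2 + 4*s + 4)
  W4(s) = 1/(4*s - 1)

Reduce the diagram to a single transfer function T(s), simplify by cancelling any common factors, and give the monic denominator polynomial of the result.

Step 1: add W1, W2 (parallel), giving (3*s^2 - 1)/(s^2 - 4*s + 3)
Step 2: add W3, W4 (parallel), giving (s^2 - 8*s + 7)/(4*s^3 + 15*s^2 + 12*s - 4)
Step 3: collapse the loop ((W1+W2) forward, (W3+W4) return), giving (12*s^5 + 45*s^4 + 32*s^3 - 27*s^2 - 12*s + 4)/(4*s^5 + 2*s^4 - 60*s^3 + 13*s^2 + 60*s - 19)
That last expression is T(s), already simplified. Scaling its denominator by 1/4 (the reciprocal of the leading coefficient) yields the monic denominator.

Answer: s^5 + s^4/2 - 15*s^3 + 13*s^2/4 + 15*s - 19/4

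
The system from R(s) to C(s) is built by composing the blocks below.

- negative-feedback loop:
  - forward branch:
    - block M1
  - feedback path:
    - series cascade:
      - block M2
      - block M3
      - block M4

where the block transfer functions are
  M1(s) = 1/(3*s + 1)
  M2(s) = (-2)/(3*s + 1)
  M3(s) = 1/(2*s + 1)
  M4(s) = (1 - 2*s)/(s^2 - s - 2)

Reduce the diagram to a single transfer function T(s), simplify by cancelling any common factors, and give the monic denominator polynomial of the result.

Step 1. multiply M2, M3, M4 (series) -> (4*s - 2)/(6*s^4 - s^3 - 16*s^2 - 11*s - 2)
Step 2. feedback reduction of M1, (M2*M3*M4) -> (6*s^4 - s^3 - 16*s^2 - 11*s - 2)/(18*s^5 + 3*s^4 - 49*s^3 - 49*s^2 - 13*s - 4)
That last expression is T(s), already simplified. Scaling its denominator by 1/18 (the reciprocal of the leading coefficient) yields the monic denominator.

Answer: s^5 + s^4/6 - 49*s^3/18 - 49*s^2/18 - 13*s/18 - 2/9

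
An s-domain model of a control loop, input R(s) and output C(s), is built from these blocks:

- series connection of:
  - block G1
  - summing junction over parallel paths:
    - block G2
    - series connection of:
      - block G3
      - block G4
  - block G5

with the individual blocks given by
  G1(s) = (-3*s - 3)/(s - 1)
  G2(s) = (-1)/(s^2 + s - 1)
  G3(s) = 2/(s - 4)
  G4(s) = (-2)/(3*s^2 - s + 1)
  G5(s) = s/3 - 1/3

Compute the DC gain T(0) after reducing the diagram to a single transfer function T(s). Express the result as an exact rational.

First reduce the diagram to T(s).

Step 1 - reduce the series chain G3, G4, giving (-4)/(3*s^3 - 13*s^2 + 5*s - 4)
Step 2 - combine G2, (G3*G4) in parallel, giving (-3*s^3 + 9*s^2 - 9*s + 8)/(3*s^5 - 10*s^4 - 11*s^3 + 14*s^2 - 9*s + 4)
Step 3 - multiply G1, (G2+(G3*G4)), G5 (series), giving (3*s^4 - 6*s^3 + s - 8)/(3*s^5 - 10*s^4 - 11*s^3 + 14*s^2 - 9*s + 4)
Step 3 gives the overall T(s). Then T(0) = -8/4 = -2.

Answer: -2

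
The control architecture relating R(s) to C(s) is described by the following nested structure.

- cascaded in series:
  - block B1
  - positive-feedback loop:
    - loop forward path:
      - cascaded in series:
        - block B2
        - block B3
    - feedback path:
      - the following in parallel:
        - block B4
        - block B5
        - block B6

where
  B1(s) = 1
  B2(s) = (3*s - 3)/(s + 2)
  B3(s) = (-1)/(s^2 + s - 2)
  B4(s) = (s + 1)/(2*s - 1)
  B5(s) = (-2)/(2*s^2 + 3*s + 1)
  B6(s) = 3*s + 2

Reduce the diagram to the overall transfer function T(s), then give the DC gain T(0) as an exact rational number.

Reducing step by step:

Step 1. series reduction of B2, B3; result (-3)/(s^2 + 4*s + 4)
Step 2. reduce the parallel group B4, B5, B6; result (12*s^4 + 22*s^3 + 10*s^2 - 5*s + 1)/(4*s^3 + 4*s^2 - s - 1)
Step 3. collapse the loop ((B2*B3) forward, (B4+B5+B6) return); result (-12*s^3 - 12*s^2 + 3*s + 3)/(4*s^5 + 56*s^4 + 97*s^3 + 41*s^2 - 23*s - 1)
Step 4. multiply B1, [(B2*B3)/(1-(B2*B3)*(B4+B5+B6))] (series); result (-12*s^3 - 12*s^2 + 3*s + 3)/(4*s^5 + 56*s^4 + 97*s^3 + 41*s^2 - 23*s - 1)
Evaluating the step-4 result (the overall T(s)) at s = 0 gives T(0) = 3/(-1) = -3.

Answer: -3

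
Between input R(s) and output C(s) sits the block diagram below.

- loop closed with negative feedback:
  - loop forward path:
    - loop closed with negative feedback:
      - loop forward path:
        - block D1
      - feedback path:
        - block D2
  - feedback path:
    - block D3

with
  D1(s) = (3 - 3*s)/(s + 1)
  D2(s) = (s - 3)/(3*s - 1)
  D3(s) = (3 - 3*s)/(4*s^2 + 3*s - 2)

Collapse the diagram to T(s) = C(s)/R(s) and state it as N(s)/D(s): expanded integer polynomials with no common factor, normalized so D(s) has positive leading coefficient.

Reducing step by step:

Step 1 - collapse the loop (D1 forward, D2 return), giving (-9*s^2 + 12*s - 3)/(14*s - 10)
Step 2 - close the feedback loop around [D1/(1+D1*D2)], D3, giving the overall T(s)

Answer: (-36*s^4 + 21*s^3 + 42*s^2 - 33*s + 6)/(83*s^3 - 61*s^2 - 13*s + 11)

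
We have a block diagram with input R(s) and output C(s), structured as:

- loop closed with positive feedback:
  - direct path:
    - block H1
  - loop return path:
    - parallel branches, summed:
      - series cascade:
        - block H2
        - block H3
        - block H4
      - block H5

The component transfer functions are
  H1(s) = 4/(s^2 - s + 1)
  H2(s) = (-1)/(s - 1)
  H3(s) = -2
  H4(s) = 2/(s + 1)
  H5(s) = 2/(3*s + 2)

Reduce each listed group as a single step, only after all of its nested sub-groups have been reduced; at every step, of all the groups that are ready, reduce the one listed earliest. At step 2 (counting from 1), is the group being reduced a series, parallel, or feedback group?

(1) cascade H2, H3, H4
(2) parallel reduction of (H2*H3*H4), H5
(3) close the feedback loop around H1, ((H2*H3*H4)+H5)
At step 2 the group reduced is parallel.

Answer: parallel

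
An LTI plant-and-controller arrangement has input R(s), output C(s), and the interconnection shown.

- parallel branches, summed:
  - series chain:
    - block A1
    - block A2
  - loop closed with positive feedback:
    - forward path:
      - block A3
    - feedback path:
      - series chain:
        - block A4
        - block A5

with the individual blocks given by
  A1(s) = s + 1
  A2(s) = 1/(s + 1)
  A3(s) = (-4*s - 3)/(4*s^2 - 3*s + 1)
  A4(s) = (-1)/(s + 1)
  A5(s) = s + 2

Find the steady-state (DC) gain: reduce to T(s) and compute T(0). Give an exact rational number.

Reducing step by step:

1. combine A1, A2 in series -> 1
2. cascade A4, A5 -> (-s - 2)/(s + 1)
3. reduce the feedback loop with forward A3 and return (A4*A5) -> (-4*s^2 - 7*s - 3)/(4*s^3 - 3*s^2 - 13*s - 5)
4. add (A1*A2), [A3/(1-A3*(A4*A5))] (parallel) -> (4*s^3 - 7*s^2 - 20*s - 8)/(4*s^3 - 3*s^2 - 13*s - 5)
Step 4 gives the overall T(s). Then T(0) = -8/(-5) = 8/5.

Answer: 8/5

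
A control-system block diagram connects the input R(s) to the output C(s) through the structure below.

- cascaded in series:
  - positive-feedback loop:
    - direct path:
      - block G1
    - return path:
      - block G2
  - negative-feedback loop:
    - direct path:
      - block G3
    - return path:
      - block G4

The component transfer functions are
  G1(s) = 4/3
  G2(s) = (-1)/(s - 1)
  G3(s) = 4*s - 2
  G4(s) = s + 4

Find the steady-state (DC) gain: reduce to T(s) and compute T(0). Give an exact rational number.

Answer: -8/7

Working:
Step 1 - feedback reduction of G1, G2, giving (4*s - 4)/(3*s + 1)
Step 2 - feedback reduction of G3, G4, giving (4*s - 2)/(4*s^2 + 14*s - 7)
Step 3 - combine [G1/(1-G1*G2)], [G3/(1+G3*G4)] in series, giving (16*s^2 - 24*s + 8)/(12*s^3 + 46*s^2 - 7*s - 7)
DC gain: substitute s = 0 into T(s) from step 3: T(0) = 8/(-7) = -8/7.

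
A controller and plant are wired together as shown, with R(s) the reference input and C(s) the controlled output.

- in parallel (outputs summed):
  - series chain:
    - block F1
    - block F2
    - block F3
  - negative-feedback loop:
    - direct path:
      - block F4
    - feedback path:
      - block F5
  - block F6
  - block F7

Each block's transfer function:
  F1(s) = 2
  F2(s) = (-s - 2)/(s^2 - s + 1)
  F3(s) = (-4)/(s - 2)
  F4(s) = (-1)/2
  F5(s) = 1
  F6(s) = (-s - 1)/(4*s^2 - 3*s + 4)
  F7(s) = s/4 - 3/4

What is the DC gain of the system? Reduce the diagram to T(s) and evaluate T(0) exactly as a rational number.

Answer: -10

Working:
Step 1 - reduce the series chain F1, F2, F3 -> (8*s + 16)/(s^3 - 3*s^2 + 3*s - 2)
Step 2 - collapse the loop (F4 forward, F5 return) -> -1
Step 3 - sum the parallel branches (F1*F2*F3), [F4/(1+F4*F5)], F6, F7 -> (4*s^6 - 43*s^5 + 126*s^4 - 68*s^3 + 381*s^2 - 202*s + 320)/(16*s^5 - 60*s^4 + 100*s^3 - 116*s^2 + 72*s - 32)
Evaluating the step-3 result (the overall T(s)) at s = 0 gives T(0) = 320/(-32) = -10.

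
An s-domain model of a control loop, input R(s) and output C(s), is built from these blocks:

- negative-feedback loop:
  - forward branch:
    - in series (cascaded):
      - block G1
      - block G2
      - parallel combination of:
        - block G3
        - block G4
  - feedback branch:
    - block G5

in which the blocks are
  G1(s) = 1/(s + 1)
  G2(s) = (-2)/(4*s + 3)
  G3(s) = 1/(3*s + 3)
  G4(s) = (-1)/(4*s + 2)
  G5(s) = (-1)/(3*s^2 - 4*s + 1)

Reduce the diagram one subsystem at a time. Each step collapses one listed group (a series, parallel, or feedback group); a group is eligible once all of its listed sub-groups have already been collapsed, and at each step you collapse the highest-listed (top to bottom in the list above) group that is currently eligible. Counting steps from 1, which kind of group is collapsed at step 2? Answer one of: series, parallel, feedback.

Answer: series

Working:
[1] combine G3, G4 in parallel
[2] cascade G1, G2, (G3+G4)
[3] reduce the feedback loop with forward (G1*G2*(G3+G4)) and return G5
The group at step 2 is a series group.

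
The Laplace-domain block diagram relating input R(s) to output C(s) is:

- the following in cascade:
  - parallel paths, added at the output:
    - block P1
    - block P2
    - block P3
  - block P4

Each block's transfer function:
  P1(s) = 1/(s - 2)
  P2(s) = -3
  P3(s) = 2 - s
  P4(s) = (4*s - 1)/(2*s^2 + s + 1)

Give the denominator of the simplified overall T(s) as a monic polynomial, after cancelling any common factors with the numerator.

Reducing step by step:

Step 1. combine P1, P2, P3 in parallel -> (-s^2 + s + 3)/(s - 2)
Step 2. reduce the series chain (P1+P2+P3), P4 -> (-4*s^3 + 5*s^2 + 11*s - 3)/(2*s^3 - 3*s^2 - s - 2)
That last expression is T(s), already simplified. Scaling its denominator by 1/2 (the reciprocal of the leading coefficient) yields the monic denominator.

Answer: s^3 - 3*s^2/2 - s/2 - 1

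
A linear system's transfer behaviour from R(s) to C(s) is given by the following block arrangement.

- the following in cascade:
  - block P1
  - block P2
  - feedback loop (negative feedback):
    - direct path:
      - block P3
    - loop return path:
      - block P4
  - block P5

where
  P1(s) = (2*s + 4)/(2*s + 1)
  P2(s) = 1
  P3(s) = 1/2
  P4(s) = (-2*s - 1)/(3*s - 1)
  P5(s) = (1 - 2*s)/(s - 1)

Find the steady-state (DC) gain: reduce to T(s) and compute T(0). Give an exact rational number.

Step 1 - reduce the feedback loop with forward P3 and return P4 = (3*s - 1)/(4*s - 3)
Step 2 - reduce the series chain P1, P2, [P3/(1+P3*P4)], P5 = (-12*s^3 - 14*s^2 + 18*s - 4)/(8*s^3 - 10*s^2 - s + 3)
Evaluating the step-2 result (the overall T(s)) at s = 0 gives T(0) = -4/3.

Answer: -4/3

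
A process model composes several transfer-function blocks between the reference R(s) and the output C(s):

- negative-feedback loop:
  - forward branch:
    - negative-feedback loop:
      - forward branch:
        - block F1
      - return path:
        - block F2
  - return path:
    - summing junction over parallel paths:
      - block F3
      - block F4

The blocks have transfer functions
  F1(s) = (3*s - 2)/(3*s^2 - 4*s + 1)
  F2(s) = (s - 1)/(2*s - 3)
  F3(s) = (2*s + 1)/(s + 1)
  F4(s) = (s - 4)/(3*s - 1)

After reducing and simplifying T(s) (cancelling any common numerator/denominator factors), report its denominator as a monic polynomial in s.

1. feedback reduction of F1, F2 -> (6*s^2 - 13*s + 6)/(6*s^3 - 14*s^2 + 9*s - 1)
2. add F3, F4 (parallel) -> (7*s^2 - 2*s - 5)/(3*s^2 + 2*s - 1)
3. close the feedback loop around [F1/(1+F1*F2)], (F3+F4) -> (18*s^4 - 27*s^3 - 14*s^2 + 25*s - 6)/(18*s^5 + 12*s^4 - 110*s^3 + 67*s^2 + 42*s - 29)
The result of step 3 is T(s) in lowest terms. Its denominator has leading coefficient 18; dividing the denominator through by 18 makes it monic.

Answer: s^5 + 2*s^4/3 - 55*s^3/9 + 67*s^2/18 + 7*s/3 - 29/18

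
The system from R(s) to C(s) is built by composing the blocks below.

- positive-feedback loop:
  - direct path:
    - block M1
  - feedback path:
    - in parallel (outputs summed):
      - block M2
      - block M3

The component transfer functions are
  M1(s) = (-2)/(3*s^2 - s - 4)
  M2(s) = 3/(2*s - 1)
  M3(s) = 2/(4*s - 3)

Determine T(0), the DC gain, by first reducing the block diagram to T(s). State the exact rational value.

(1) reduce the parallel group M2, M3; result (16*s - 11)/(8*s^2 - 10*s + 3)
(2) close the feedback loop around M1, (M2+M3); result (-16*s^2 + 20*s - 6)/(24*s^4 - 38*s^3 - 13*s^2 + 69*s - 34)
Step 2 gives the overall T(s). Then T(0) = -6/(-34) = 3/17.

Therefore the answer is 3/17.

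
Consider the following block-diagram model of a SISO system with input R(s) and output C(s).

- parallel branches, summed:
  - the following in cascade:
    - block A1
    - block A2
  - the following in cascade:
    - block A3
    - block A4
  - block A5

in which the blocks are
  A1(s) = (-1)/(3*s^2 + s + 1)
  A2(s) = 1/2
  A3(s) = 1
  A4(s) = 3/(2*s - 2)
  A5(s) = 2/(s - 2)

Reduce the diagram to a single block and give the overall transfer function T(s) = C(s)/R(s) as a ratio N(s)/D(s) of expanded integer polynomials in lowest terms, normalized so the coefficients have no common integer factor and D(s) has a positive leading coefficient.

First reduce the diagram to T(s).

Step 1 - series reduction of A1, A2 gives (-1)/(6*s^2 + 2*s + 2)
Step 2 - series reduction of A3, A4 gives 3/(2*s - 2)
Step 3 - add (A1*A2), (A3*A4), A5 (parallel) - this is the overall T(s), already in the required normalized form

Answer: (21*s^3 - 24*s^2 - 12)/(6*s^4 - 16*s^3 + 8*s^2 - 2*s + 4)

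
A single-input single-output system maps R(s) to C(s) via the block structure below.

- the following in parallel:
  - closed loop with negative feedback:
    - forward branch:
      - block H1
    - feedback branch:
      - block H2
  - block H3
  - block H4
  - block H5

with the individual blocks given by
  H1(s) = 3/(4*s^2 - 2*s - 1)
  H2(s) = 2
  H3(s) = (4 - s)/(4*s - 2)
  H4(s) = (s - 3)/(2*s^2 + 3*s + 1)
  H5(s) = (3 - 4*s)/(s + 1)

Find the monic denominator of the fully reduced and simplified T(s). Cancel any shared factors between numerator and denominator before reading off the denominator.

Answer: s^5 + s^4/2 + s^3/2 + 9*s^2/8 - 3*s/16 - 5/16

Working:
(1) feedback reduction of H1, H2 gives 3/(4*s^2 - 2*s + 5)
(2) add [H1/(1+H1*H2)], H3, H4, H5 (parallel) gives (-136*s^5 + 200*s^4 - 192*s^3 + 195*s^2 + 11*s + 14)/(32*s^5 + 16*s^4 + 16*s^3 + 36*s^2 - 6*s - 10)
The result of step 2 is T(s) in lowest terms. Its denominator has leading coefficient 32; dividing the denominator through by 32 makes it monic.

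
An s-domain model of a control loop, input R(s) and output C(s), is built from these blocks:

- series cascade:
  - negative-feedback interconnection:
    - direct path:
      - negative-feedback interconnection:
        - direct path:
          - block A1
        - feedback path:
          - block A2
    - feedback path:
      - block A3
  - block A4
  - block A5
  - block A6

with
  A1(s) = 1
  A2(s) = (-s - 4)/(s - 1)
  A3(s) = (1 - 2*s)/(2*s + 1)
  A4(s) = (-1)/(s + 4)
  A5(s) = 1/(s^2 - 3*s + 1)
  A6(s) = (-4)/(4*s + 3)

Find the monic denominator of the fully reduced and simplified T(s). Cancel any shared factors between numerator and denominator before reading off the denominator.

Reducing step by step:

Step 1: feedback reduction of A1, A2 -> 1/5 - s/5
Step 2: collapse the loop ([A1/(1+A1*A2)] forward, A3 return) -> (-2*s^2 + s + 1)/(2*s^2 + 7*s + 6)
Step 3: series reduction of [[A1/(1+A1*A2)]/(1+[A1/(1+A1*A2)]*A3)], A4, A5, A6 -> (-8*s^2 + 4*s + 4)/(8*s^6 + 42*s^5 - 9*s^4 - 279*s^3 - 341*s^2 - 18*s + 72)
That last expression is T(s), already simplified. Scaling its denominator by 1/8 (the reciprocal of the leading coefficient) yields the monic denominator.

Answer: s^6 + 21*s^5/4 - 9*s^4/8 - 279*s^3/8 - 341*s^2/8 - 9*s/4 + 9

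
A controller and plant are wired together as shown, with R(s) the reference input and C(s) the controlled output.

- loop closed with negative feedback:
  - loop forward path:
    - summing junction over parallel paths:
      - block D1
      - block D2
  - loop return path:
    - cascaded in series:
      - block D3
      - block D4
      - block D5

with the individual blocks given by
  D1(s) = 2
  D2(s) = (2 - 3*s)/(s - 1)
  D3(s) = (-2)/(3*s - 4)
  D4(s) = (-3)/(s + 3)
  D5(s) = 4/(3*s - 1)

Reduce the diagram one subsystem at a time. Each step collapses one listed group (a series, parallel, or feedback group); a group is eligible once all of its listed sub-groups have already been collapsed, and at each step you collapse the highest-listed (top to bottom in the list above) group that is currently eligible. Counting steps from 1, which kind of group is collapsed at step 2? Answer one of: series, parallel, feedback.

1. add D1, D2 (parallel)
2. reduce the series chain D3, D4, D5
3. apply the feedback formula to (D1+D2), (D3*D4*D5)
At step 2 the group reduced is series.

Hence the answer: series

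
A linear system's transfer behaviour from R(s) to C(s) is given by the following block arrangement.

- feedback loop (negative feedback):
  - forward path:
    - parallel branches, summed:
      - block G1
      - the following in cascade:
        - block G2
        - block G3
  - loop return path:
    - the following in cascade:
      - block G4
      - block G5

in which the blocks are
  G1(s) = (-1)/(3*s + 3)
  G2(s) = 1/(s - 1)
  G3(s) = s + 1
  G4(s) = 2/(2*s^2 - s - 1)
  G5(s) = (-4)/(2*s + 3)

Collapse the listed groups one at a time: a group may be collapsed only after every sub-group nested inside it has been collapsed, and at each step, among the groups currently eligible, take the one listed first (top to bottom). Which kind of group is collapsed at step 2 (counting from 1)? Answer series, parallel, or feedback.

Answer: parallel

Working:
Step 1: reduce the series chain G2, G3
Step 2: parallel reduction of G1, (G2*G3)
Step 3: multiply G4, G5 (series)
Step 4: feedback reduction of (G1+(G2*G3)), (G4*G5)
The group at step 2 is a parallel group.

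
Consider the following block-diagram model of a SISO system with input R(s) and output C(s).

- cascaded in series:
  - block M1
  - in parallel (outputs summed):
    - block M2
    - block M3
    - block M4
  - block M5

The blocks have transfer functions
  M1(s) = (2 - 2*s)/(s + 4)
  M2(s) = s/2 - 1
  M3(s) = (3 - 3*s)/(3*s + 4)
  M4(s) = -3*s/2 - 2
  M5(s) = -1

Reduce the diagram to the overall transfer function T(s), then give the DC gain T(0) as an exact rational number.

First reduce the diagram to T(s).

[1] parallel reduction of M2, M3, M4, giving (-3*s^2 - 16*s - 9)/(3*s + 4)
[2] reduce the series chain M1, (M2+M3+M4), M5, giving (-6*s^3 - 26*s^2 + 14*s + 18)/(3*s^2 + 16*s + 16)
The step-2 result is T(s). Setting s = 0: T(0) = 18/16 = 9/8.

Answer: 9/8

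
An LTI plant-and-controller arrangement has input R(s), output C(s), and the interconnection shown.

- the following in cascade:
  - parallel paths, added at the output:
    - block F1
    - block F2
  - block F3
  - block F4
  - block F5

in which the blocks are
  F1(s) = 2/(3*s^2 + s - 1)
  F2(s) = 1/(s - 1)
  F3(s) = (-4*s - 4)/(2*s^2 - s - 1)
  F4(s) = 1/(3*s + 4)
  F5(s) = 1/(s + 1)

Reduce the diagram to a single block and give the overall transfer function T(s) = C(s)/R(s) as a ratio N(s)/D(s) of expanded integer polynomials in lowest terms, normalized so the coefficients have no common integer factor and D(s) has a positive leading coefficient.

First reduce the diagram to T(s).

Step 1 - parallel reduction of F1, F2 gives (3*s^2 + 3*s - 3)/(3*s^3 - 2*s^2 - 2*s + 1)
Step 2 - multiply (F1+F2), F3, F4, F5 (series), giving the overall T(s)

Answer: (-12*s^2 - 12*s + 12)/(18*s^6 + 3*s^5 - 43*s^4 - 2*s^3 + 27*s^2 + s - 4)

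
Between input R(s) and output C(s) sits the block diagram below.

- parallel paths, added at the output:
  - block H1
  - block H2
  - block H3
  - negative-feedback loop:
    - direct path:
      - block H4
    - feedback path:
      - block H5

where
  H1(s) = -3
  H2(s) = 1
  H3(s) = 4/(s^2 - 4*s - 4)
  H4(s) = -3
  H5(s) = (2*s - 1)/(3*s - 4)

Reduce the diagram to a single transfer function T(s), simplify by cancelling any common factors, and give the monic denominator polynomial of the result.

Step 1. reduce the feedback loop with forward H4 and return H5 = (9*s - 12)/(3*s + 1)
Step 2. add H1, H2, H3, [H4/(1+H4*H5)] (parallel) = (3*s^3 - 26*s^2 + 56*s + 60)/(3*s^3 - 11*s^2 - 16*s - 4)
The result of step 2 is T(s) in lowest terms. Its denominator has leading coefficient 3; dividing the denominator through by 3 makes it monic.

Hence the answer: s^3 - 11*s^2/3 - 16*s/3 - 4/3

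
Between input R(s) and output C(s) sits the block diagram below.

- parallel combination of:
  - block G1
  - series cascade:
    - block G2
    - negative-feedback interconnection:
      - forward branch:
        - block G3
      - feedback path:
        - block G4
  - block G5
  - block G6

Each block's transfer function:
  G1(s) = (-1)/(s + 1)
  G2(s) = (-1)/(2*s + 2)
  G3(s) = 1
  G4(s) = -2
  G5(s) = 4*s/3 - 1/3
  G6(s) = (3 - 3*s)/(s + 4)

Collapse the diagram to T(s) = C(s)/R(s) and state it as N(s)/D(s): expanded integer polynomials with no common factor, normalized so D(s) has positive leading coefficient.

Reducing step by step:

[1] apply the feedback formula to G3, G4 gives -1
[2] combine G2, [G3/(1+G3*G4)] in series gives 1/(2*s + 2)
[3] add G1, (G2*[G3/(1+G3*G4)]), G5, G6 (parallel): this yields T(s), and no further normalization is needed

Answer: (8*s^3 + 20*s^2 + 19*s - 2)/(6*s^2 + 30*s + 24)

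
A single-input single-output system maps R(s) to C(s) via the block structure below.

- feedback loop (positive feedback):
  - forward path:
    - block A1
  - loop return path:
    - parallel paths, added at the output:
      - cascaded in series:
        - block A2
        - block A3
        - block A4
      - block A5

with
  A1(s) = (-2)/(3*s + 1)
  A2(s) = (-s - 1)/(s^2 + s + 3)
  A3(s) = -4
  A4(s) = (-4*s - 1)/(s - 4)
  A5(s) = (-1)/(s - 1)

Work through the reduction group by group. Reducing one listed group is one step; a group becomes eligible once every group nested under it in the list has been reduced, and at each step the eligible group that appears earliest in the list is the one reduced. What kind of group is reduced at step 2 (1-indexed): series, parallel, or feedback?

[1] reduce the series chain A2, A3, A4
[2] reduce the parallel group (A2*A3*A4), A5
[3] collapse the loop (A1 forward, ((A2*A3*A4)+A5) return)
At step 2 the group reduced is parallel.

Final answer: parallel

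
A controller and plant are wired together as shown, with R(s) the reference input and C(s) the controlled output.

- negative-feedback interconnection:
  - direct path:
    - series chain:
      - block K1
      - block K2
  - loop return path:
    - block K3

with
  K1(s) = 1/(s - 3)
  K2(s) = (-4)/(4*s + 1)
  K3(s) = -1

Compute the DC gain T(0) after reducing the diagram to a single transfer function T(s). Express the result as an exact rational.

Reducing step by step:

1. reduce the series chain K1, K2 = (-4)/(4*s^2 - 11*s - 3)
2. feedback reduction of (K1*K2), K3 = (-4)/(4*s^2 - 11*s + 1)
DC gain: substitute s = 0 into T(s) from step 2: T(0) = -4/1 = -4.

Answer: -4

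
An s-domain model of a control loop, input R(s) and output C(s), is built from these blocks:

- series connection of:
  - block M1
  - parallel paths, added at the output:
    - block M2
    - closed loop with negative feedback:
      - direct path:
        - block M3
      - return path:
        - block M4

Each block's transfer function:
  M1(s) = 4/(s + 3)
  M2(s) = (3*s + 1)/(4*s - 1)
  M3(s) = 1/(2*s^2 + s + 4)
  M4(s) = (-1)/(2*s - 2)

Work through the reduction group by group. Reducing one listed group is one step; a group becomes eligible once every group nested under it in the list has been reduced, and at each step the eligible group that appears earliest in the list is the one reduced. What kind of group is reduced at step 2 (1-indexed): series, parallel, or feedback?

Step 1. collapse the loop (M3 forward, M4 return)
Step 2. sum the parallel branches M2, [M3/(1+M3*M4)]
Step 3. series reduction of M1, (M2+[M3/(1+M3*M4)])
So the answer for step 2 is parallel.

Therefore the answer is parallel.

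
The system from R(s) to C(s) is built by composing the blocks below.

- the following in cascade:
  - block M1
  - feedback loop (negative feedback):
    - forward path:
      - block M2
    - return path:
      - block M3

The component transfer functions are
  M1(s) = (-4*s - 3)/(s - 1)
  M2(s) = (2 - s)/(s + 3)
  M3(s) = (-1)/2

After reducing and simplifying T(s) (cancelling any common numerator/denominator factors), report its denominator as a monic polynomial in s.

First reduce the diagram to T(s).

Step 1: feedback reduction of M2, M3: (4 - 2*s)/(3*s + 4)
Step 2: multiply M1, [M2/(1+M2*M3)] (series): (8*s^2 - 10*s - 12)/(3*s^2 + s - 4)
Step 2 gives the fully reduced T(s), with no common factor left to cancel. The denominator's leading coefficient is 3, so divide each of its coefficients by 3 to get the monic form.

Answer: s^2 + s/3 - 4/3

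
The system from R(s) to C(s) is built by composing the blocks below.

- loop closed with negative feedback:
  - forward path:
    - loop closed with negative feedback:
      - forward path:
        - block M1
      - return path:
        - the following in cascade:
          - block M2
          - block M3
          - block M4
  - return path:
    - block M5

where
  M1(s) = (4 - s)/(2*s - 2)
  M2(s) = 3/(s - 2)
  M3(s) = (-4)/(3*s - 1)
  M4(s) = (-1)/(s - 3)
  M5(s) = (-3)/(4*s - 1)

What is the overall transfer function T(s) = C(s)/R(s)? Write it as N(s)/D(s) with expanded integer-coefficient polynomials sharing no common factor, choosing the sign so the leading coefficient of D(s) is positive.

The answer is (-12*s^5 + 115*s^4 - 376*s^3 + 479*s^2 - 194*s + 24)/(24*s^5 - 149*s^4 + 266*s^3 - 97*s^2 + 16*s + 12).

Reasoning:
1. combine M2, M3, M4 in series; result 12/(3*s^3 - 16*s^2 + 23*s - 6)
2. reduce the feedback loop with forward M1 and return (M2*M3*M4); result (-3*s^4 + 28*s^3 - 87*s^2 + 98*s - 24)/(6*s^4 - 38*s^3 + 78*s^2 - 70*s + 60)
3. feedback reduction of [M1/(1+M1*(M2*M3*M4))], M5; the result is T(s) itself (integer coefficients, no common factor, positive leading denominator coefficient)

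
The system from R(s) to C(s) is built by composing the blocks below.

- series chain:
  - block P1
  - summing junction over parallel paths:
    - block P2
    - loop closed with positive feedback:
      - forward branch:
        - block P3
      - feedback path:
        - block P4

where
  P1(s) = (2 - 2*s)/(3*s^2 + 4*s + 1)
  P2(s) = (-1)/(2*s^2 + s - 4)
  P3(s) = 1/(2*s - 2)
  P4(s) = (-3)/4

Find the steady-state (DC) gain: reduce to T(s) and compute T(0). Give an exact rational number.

First reduce the diagram to T(s).

Step 1. apply the feedback formula to P3, P4: 4/(8*s - 5)
Step 2. combine P2, [P3/(1-P3*P4)] in parallel: (8*s^2 - 4*s - 11)/(16*s^3 - 2*s^2 - 37*s + 20)
Step 3. series reduction of P1, (P2+[P3/(1-P3*P4)]): (-16*s^3 + 24*s^2 + 14*s - 22)/(48*s^5 + 58*s^4 - 103*s^3 - 90*s^2 + 43*s + 20)
Step 3 gives the overall T(s). Then T(0) = -22/20 = -11/10.

Answer: -11/10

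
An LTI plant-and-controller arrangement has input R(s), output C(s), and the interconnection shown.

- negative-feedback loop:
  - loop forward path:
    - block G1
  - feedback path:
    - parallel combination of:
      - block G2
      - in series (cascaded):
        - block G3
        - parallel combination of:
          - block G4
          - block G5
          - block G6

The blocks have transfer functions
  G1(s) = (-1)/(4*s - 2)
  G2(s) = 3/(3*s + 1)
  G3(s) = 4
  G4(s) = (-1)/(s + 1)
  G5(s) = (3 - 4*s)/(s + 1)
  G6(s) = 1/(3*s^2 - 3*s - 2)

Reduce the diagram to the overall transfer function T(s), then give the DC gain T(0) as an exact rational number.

Step 1: reduce the parallel group G4, G5, G6 -> (-12*s^3 + 18*s^2 + 3*s - 3)/(3*s^3 - 5*s - 2)
Step 2: combine G3, (G4+G5+G6) in series -> (-48*s^3 + 72*s^2 + 12*s - 12)/(3*s^3 - 5*s - 2)
Step 3: reduce the parallel group G2, (G3*(G4+G5+G6)) -> (-144*s^4 + 177*s^3 + 108*s^2 - 39*s - 18)/(9*s^4 + 3*s^3 - 15*s^2 - 11*s - 2)
Step 4: collapse the loop (G1 forward, (G2+(G3*(G4+G5+G6))) return) -> (-9*s^4 - 3*s^3 + 15*s^2 + 11*s + 2)/(36*s^5 + 138*s^4 - 243*s^3 - 122*s^2 + 53*s + 22)
Evaluating the step-4 result (the overall T(s)) at s = 0 gives T(0) = 2/22 = 1/11.

Final answer: 1/11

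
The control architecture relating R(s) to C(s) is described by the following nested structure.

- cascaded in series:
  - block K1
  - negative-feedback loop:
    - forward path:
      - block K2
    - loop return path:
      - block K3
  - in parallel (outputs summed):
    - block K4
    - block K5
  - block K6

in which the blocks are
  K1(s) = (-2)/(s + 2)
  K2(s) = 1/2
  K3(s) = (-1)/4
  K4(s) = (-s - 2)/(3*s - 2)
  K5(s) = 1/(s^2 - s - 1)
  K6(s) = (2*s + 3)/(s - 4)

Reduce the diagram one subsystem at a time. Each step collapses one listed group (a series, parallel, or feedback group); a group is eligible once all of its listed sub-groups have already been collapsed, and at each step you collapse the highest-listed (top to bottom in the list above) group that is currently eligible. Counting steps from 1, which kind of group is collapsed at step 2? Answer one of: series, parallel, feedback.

1. reduce the feedback loop with forward K2 and return K3
2. add K4, K5 (parallel)
3. combine K1, [K2/(1+K2*K3)], (K4+K5), K6 in series
At step 2 the group reduced is parallel.

Hence the answer: parallel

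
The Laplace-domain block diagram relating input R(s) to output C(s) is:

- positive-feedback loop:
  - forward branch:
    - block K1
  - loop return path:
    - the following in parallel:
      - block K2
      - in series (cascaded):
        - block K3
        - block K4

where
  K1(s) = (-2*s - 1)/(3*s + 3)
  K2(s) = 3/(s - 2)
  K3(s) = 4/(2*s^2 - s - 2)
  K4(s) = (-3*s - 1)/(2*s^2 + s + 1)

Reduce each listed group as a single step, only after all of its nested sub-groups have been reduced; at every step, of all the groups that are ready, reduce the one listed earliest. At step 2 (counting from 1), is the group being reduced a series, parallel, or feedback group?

1. cascade K3, K4
2. reduce the parallel group K2, (K3*K4)
3. collapse the loop (K1 forward, (K2+(K3*K4)) return)
Step 2: parallel.

Therefore the answer is parallel.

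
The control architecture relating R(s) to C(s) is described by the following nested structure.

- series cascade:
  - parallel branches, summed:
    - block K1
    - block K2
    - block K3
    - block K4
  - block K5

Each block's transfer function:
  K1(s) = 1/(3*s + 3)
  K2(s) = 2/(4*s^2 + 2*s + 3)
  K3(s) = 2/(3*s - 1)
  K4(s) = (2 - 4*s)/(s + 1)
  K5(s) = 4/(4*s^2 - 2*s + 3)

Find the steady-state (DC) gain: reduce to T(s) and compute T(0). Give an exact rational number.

Step 1: reduce the parallel group K1, K2, K3, K4 gives (-144*s^4 + 84*s^3 - 16*s^2 + 127*s - 9)/(36*s^4 + 42*s^3 + 27*s^2 + 12*s - 9)
Step 2: combine (K1+K2+K3+K4), K5 in series gives (-576*s^4 + 336*s^3 - 64*s^2 + 508*s - 36)/(144*s^6 + 96*s^5 + 132*s^4 + 120*s^3 + 21*s^2 + 54*s - 27)
The step-2 result is T(s). Setting s = 0: T(0) = -36/(-27) = 4/3.

Answer: 4/3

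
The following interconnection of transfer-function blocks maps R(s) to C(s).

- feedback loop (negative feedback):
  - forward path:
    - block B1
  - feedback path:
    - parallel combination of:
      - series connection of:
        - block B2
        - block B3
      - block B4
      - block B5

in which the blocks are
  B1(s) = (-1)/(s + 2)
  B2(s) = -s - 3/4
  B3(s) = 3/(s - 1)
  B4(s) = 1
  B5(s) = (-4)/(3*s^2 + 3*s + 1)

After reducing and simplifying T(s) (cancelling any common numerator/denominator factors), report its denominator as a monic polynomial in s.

The answer is s^4 + 4*s^3 + 55*s^2/12 + 43*s/12 - 11/12.

Reasoning:
Step 1. reduce the series chain B2, B3 gives (-12*s - 9)/(4*s - 4)
Step 2. add (B2*B3), B4, B5 (parallel) gives (-24*s^3 - 63*s^2 - 63*s + 3)/(12*s^3 - 8*s - 4)
Step 3. close the feedback loop around B1, ((B2*B3)+B4+B5) gives (-12*s^3 + 8*s + 4)/(12*s^4 + 48*s^3 + 55*s^2 + 43*s - 11)
Step 3 gives the fully reduced T(s), with no common factor left to cancel. The denominator's leading coefficient is 12, so divide each of its coefficients by 12 to get the monic form.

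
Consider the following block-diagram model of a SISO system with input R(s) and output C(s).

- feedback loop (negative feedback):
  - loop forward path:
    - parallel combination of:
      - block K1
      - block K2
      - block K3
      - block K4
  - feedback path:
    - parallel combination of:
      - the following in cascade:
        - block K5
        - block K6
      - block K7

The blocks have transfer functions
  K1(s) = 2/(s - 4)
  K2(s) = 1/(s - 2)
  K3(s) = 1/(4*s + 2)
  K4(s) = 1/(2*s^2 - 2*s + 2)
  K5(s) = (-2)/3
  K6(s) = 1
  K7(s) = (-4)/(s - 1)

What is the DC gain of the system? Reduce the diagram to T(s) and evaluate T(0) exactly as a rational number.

1. parallel reduction of K1, K2, K3, K4: (13*s^4 - 43*s^3 + 26*s^2 - 14*s)/(4*s^5 - 26*s^4 + 46*s^3 - 26*s^2 + 4*s + 16)
2. series reduction of K5, K6: (-2)/3
3. parallel reduction of (K5*K6), K7: (-2*s - 10)/(3*s - 3)
4. reduce the feedback loop with forward (K1+K2+K3+K4) and return ((K5*K6)+K7): (39*s^5 - 168*s^4 + 207*s^3 - 120*s^2 + 42*s)/(12*s^6 - 116*s^5 + 172*s^4 + 162*s^3 - 142*s^2 + 176*s - 48)
Step 4 gives the overall T(s). Then T(0) = 0/(-48) = 0.

Answer: 0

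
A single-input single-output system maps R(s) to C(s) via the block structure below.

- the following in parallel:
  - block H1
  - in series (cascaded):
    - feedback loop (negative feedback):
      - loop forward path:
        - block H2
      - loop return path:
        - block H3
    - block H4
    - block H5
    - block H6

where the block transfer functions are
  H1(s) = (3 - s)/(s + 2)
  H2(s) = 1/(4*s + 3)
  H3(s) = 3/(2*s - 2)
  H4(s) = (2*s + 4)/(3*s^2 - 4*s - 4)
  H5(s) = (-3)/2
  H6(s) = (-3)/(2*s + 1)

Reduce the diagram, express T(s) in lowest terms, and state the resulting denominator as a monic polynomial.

[1] apply the feedback formula to H2, H3, giving (2*s - 2)/(8*s^2 - 2*s - 3)
[2] series reduction of [H2/(1+H2*H3)], H4, H5, H6, giving (18*s^2 + 18*s - 36)/(48*s^5 - 52*s^4 - 104*s^3 + 7*s^2 + 44*s + 12)
[3] combine H1, ([H2/(1+H2*H3)]*H4*H5*H6) in parallel, giving (-48*s^6 + 196*s^5 - 52*s^4 - 301*s^3 + 31*s^2 + 120*s - 36)/(48*s^6 + 44*s^5 - 208*s^4 - 201*s^3 + 58*s^2 + 100*s + 24)
That last expression is T(s), already simplified. Scaling its denominator by 1/48 (the reciprocal of the leading coefficient) yields the monic denominator.

Therefore the answer is s^6 + 11*s^5/12 - 13*s^4/3 - 67*s^3/16 + 29*s^2/24 + 25*s/12 + 1/2.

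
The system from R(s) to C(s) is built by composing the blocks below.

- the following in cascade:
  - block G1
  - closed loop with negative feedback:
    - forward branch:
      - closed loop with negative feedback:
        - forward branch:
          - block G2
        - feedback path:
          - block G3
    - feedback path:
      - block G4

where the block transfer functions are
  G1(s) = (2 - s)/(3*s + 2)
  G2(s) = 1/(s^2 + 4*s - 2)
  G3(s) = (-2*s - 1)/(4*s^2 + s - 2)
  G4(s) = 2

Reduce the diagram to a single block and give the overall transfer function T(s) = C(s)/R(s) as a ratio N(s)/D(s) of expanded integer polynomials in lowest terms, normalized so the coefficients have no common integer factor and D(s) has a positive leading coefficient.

Answer: (-4*s^3 + 7*s^2 + 4*s - 4)/(12*s^5 + 59*s^4 + 40*s^3 - 26*s^2 - 23*s - 2)

Working:
(1) feedback reduction of G2, G3 gives (4*s^2 + s - 2)/(4*s^4 + 17*s^3 - 6*s^2 - 12*s + 3)
(2) reduce the feedback loop with forward [G2/(1+G2*G3)] and return G4 gives (4*s^2 + s - 2)/(4*s^4 + 17*s^3 + 2*s^2 - 10*s - 1)
(3) multiply G1, [[G2/(1+G2*G3)]/(1+[G2/(1+G2*G3)]*G4)] (series); the result is T(s) itself (integer coefficients, no common factor, positive leading denominator coefficient)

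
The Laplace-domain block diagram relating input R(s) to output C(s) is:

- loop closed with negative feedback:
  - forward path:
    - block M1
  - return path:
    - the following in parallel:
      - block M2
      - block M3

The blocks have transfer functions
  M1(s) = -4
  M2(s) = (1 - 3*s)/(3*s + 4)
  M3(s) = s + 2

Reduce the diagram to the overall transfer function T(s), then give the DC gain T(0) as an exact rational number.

Answer: 1/2

Working:
[1] sum the parallel branches M2, M3 -> (3*s^2 + 7*s + 9)/(3*s + 4)
[2] feedback reduction of M1, (M2+M3) -> (12*s + 16)/(12*s^2 + 25*s + 32)
The step-2 result is T(s). Setting s = 0: T(0) = 16/32 = 1/2.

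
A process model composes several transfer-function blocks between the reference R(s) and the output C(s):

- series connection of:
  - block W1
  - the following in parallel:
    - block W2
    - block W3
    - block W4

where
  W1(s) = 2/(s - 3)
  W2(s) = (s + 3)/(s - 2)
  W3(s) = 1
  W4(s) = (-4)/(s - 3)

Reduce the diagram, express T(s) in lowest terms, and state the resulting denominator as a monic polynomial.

1. add W2, W3, W4 (parallel) = (2*s^2 - 9*s + 5)/(s^2 - 5*s + 6)
2. reduce the series chain W1, (W2+W3+W4) = (4*s^2 - 18*s + 10)/(s^3 - 8*s^2 + 21*s - 18)
Step 2 gives the fully reduced T(s), with no common factor left to cancel. The denominator is already monic (leading coefficient 1).

Final answer: s^3 - 8*s^2 + 21*s - 18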